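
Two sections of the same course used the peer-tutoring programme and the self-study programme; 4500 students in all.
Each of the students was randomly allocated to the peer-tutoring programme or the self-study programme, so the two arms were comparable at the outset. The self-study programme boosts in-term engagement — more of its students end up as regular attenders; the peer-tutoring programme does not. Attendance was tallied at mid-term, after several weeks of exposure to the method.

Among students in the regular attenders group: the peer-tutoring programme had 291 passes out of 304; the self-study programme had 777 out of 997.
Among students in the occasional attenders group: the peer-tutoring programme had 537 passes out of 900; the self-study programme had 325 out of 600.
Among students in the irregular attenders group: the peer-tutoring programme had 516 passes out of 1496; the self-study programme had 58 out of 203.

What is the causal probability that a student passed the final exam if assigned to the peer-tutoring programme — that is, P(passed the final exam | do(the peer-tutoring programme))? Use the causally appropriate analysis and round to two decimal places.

Mid-term attendance lies on the pathway teaching method → mid-term attendance → outcome, so adjusting for it blocks the indirect effect. For the total causal effect of teaching method, use the unadjusted pooled rates.
So P(outcome | do(the peer-tutoring programme)) is just the pooled rate for the peer-tutoring programme: 1344/2700 = 0.498.

0.50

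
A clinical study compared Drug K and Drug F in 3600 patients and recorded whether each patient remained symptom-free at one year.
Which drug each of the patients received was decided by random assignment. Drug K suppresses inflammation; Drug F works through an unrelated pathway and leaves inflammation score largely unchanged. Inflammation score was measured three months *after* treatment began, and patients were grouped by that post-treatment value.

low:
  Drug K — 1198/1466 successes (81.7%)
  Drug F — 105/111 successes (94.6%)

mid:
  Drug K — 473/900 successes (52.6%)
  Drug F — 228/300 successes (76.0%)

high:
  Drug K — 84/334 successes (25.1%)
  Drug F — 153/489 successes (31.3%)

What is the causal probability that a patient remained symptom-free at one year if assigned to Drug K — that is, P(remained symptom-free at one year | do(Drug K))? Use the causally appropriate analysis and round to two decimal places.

Inflammation score here is a post-treatment variable shaped by the drug; conditioning on it would introduce bias rather than remove it. The overall comparison is the causal one.
So P(outcome | do(Drug K)) is just the pooled rate for Drug K: 1755/2700 = 0.650.

0.65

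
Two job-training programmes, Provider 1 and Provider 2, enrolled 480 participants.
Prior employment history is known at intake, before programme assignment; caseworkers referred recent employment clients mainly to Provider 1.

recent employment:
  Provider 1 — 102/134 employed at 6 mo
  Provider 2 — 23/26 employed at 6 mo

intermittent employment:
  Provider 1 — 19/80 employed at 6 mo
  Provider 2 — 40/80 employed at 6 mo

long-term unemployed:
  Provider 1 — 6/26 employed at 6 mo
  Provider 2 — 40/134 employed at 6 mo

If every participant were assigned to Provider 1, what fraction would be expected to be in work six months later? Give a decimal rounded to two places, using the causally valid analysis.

Prior employment history satisfies the back-door criterion: it is not a descendant of the programme, and it blocks the spurious path from programme to outcome. Adjusting for it (i.e., using the within-prior employment history rates) gives the causal effect.
Standardising Provider 1 to the population prior employment history mix: 0.333·102/134 + 0.333·19/80 + 0.333·6/26 = 0.410.

0.41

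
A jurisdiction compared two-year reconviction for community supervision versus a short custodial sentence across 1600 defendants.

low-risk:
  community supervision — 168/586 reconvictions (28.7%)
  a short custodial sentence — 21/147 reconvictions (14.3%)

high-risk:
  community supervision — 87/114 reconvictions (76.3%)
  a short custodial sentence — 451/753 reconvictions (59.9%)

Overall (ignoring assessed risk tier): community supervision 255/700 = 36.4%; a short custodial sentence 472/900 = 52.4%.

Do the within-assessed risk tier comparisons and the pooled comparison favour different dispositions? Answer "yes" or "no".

Within each assessed risk tier level (low-risk 28.7% vs 14.3%; high-risk 76.3% vs 59.9%), a short custodial sentence has the lower rate every time. Pooled: 36.4% vs 52.4% — community supervision has the lower rate overall. The two comparisons disagree.

yes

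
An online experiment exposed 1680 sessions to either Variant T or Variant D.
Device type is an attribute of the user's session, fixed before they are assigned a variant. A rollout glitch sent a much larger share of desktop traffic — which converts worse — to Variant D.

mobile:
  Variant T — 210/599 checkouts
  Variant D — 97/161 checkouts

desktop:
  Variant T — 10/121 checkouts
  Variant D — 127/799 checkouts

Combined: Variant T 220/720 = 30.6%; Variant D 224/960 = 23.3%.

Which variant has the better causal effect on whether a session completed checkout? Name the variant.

Variant D

Variant D is higher inside every device type stratum but Variant T is higher in aggregate. Whether to stratify depends on how device type relates to the variant.
Nothing the variant does changes device type; the imbalance is an allocation artefact. With device type also predicting the outcome, the pooled figure is confounded, and the within-stratum comparison is the causal one.
Within each level — mobile: 35.1% vs 60.2%; desktop: 8.3% vs 15.9% — Variant D is higher every time.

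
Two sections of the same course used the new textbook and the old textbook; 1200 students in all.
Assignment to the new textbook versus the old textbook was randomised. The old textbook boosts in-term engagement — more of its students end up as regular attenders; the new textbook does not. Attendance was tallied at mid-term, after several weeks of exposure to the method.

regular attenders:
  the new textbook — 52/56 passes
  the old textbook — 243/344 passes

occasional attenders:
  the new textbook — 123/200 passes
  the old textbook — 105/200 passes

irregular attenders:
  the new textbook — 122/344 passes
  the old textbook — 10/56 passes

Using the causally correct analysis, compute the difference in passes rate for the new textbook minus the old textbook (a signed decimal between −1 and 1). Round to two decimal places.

The stratified and pooled comparisons disagree (the new textbook wins within each mid-term attendance; the old textbook wins overall), so the answer turns on the causal role of mid-term attendance.
Mid-term attendance lies on the pathway teaching method → mid-term attendance → outcome, so adjusting for it blocks the indirect effect. For the total causal effect of teaching method, use the unadjusted pooled rates.
The causal difference is the pooled difference: 0.495 − 0.597 = -0.102.

-0.10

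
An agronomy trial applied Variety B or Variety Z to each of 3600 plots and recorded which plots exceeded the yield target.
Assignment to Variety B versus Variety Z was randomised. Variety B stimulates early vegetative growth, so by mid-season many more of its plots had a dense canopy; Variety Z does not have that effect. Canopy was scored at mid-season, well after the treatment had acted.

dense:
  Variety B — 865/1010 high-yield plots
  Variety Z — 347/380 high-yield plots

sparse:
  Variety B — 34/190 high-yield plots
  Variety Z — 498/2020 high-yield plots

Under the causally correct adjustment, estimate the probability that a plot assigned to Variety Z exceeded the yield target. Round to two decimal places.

Because the variety influences mid-season canopy, mid-season canopy is a post-treatment mediator, not a confounder. Stratifying on it would bias the estimate; the causal effect is the crude pooled difference.
So P(outcome | do(Variety Z)) is just the pooled rate for Variety Z: 845/2400 = 0.352.

0.35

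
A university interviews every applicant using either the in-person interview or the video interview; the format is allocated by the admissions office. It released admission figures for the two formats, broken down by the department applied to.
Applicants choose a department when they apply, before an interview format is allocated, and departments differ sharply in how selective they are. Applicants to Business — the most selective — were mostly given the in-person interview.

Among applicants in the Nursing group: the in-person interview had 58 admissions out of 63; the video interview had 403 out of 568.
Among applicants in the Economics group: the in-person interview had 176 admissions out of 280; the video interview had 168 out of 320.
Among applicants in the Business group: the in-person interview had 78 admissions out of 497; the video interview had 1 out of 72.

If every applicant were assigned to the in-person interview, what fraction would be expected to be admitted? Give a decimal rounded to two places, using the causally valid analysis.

Department differs across interview formats for reasons unrelated to any effect of the interview format itself, and it separately predicts the outcome — a classic confounder. We must compare within department levels.
Standardising the in-person interview to the population department mix: 0.351·58/63 + 0.333·176/280 + 0.316·78/497 = 0.582.

0.58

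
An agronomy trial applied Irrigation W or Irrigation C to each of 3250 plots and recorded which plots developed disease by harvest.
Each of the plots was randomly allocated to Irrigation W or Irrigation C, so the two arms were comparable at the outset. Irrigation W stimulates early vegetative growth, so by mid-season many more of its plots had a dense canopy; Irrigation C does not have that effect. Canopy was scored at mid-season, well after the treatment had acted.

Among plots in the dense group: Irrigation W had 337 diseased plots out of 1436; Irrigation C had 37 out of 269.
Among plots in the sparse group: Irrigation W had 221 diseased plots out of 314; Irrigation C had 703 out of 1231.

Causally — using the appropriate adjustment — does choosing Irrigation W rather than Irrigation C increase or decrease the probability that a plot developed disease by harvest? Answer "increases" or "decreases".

decreases

The mid-season canopy-specific comparison favours Irrigation C throughout, but the pooled figures favour Irrigation W. The question is whether to condition on mid-season canopy.
The distribution of mid-season canopy is itself part of what the irrigation does — it is an intermediate outcome. Holding it fixed would remove that part of the effect; the total effect is the pooled difference.
Pooled: Irrigation W 31.9% vs Irrigation C 49.3%; Irrigation W is lower overall.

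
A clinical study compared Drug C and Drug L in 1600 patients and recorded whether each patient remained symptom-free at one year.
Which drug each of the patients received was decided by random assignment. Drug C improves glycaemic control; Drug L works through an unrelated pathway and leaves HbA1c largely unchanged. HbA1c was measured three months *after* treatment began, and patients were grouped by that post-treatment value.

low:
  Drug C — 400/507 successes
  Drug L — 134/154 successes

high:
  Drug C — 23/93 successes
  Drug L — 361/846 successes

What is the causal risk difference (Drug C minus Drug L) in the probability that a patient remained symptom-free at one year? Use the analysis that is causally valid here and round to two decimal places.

The HbA1c-specific comparison favours Drug L throughout, but the pooled figures favour Drug C. The question is whether to condition on HbA1c.
Because the drug influences HbA1c, HbA1c is a post-treatment mediator, not a confounder. Stratifying on it would bias the estimate; the causal effect is the crude pooled difference.
The causal difference is the pooled difference: 0.705 − 0.495 = +0.210.

+0.21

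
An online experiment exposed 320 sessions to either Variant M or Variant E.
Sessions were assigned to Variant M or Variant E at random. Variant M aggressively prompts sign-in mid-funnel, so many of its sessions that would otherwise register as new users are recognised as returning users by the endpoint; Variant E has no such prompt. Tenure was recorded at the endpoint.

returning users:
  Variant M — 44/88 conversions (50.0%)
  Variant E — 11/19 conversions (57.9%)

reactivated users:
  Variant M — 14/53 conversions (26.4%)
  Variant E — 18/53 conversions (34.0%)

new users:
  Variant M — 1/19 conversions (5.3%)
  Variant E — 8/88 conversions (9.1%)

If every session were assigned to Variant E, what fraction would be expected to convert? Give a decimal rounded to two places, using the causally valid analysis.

0.23

User tenure lies on the pathway variant → user tenure → outcome, so adjusting for it blocks the indirect effect. For the total causal effect of variant, use the unadjusted pooled rates.
So P(outcome | do(Variant E)) is just the pooled rate for Variant E: 37/160 = 0.231.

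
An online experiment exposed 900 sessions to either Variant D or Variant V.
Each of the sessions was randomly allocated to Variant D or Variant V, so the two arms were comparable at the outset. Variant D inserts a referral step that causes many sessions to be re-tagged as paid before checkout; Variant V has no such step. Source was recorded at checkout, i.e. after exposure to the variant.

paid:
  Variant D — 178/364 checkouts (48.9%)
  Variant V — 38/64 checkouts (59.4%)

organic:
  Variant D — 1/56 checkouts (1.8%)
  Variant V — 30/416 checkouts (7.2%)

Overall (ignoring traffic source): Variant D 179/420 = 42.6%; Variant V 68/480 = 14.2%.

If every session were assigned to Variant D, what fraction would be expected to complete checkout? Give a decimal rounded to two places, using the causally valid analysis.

0.43

Traffic source is downstream of the variant. One should not condition on a consequence of treatment, so the overall rates are the right comparison.
So P(outcome | do(Variant D)) is just the pooled rate for Variant D: 179/420 = 0.426.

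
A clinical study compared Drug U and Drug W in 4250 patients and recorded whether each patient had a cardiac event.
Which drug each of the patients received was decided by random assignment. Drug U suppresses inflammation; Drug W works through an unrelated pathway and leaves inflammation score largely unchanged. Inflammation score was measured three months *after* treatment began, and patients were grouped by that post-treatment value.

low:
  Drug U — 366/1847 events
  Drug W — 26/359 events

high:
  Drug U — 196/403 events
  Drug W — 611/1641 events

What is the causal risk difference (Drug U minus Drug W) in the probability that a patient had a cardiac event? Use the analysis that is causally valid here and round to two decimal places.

The stratified and pooled comparisons disagree (Drug W wins within each inflammation score; Drug U wins overall), so the answer turns on the causal role of inflammation score.
Because the drug influences inflammation score, inflammation score is a post-treatment mediator, not a confounder. Stratifying on it would bias the estimate; the causal effect is the crude pooled difference.
The causal difference is the pooled difference: 0.250 − 0.319 = -0.069.

-0.07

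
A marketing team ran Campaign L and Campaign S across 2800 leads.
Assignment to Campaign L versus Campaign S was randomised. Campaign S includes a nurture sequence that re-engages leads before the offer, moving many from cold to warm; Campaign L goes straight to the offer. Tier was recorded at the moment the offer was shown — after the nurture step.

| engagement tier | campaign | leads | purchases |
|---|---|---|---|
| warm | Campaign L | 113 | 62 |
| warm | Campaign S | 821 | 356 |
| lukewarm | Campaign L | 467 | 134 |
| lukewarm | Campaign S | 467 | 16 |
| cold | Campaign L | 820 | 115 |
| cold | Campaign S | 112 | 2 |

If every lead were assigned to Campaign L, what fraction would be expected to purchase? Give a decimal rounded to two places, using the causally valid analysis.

0.22

The stratified and pooled comparisons disagree (Campaign L wins within each engagement tier; Campaign S wins overall), so the answer turns on the causal role of engagement tier.
Engagement tier here is a post-treatment variable shaped by the campaign; conditioning on it would introduce bias rather than remove it. The overall comparison is the causal one.
So P(outcome | do(Campaign L)) is just the pooled rate for Campaign L: 311/1400 = 0.222.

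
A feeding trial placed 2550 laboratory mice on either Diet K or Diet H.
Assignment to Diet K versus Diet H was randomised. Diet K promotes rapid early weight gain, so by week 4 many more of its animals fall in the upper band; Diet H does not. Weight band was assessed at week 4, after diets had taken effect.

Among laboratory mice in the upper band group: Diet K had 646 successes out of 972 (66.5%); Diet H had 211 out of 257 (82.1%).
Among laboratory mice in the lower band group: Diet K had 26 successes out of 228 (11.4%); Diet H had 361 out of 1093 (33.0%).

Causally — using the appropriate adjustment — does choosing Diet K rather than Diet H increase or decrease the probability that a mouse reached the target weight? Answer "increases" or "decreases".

increases

Week-4 weight band here is a post-treatment variable shaped by the diet; conditioning on it would introduce bias rather than remove it. The overall comparison is the causal one.
Pooled: Diet K 56.0% vs Diet H 42.4%; Diet K is higher overall.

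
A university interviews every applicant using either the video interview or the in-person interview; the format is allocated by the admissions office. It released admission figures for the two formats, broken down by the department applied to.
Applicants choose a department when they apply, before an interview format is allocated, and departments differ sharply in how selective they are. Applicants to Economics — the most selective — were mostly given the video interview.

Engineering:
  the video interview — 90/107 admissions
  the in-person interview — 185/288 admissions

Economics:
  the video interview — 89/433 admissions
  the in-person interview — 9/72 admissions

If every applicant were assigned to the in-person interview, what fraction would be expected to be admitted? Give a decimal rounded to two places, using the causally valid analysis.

the video interview is higher inside every department stratum but the in-person interview is higher in aggregate. Whether to stratify depends on how department relates to the interview format.
Nothing the interview format does changes department; the imbalance is an allocation artefact. With department also predicting the outcome, the pooled figure is confounded, and the within-stratum comparison is the causal one.
Standardising the in-person interview to the population department mix: 0.439·185/288 + 0.561·9/72 = 0.352.

0.35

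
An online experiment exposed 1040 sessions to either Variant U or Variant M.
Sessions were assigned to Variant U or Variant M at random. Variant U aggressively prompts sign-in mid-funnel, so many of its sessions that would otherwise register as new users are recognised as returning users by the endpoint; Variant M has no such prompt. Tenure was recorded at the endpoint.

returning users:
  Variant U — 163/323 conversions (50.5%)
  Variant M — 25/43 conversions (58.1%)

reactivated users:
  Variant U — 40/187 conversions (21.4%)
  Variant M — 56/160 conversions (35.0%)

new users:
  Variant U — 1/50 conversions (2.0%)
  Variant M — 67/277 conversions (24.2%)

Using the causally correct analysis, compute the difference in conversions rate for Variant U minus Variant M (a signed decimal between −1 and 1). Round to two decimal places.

Stratifying would compare variants among sessions the variants themselves sorted into user tenure groups — a form of selection on an intermediate. The unconditioned pooled rates give the total causal effect.
The causal difference is the pooled difference: 0.364 − 0.308 = +0.056.

+0.06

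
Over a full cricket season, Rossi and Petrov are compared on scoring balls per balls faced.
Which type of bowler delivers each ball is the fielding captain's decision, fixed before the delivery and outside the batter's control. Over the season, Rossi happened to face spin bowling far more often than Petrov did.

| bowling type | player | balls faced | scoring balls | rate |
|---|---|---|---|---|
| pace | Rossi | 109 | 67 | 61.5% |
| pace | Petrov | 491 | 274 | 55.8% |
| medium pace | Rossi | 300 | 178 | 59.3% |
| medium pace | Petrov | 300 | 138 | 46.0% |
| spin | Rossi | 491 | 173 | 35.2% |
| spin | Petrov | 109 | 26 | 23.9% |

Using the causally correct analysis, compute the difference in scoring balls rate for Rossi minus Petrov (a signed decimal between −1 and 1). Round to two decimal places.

Nothing the player does changes bowling type; the imbalance is an allocation artefact. With bowling type also predicting the outcome, the pooled figure is confounded, and the within-stratum comparison is the causal one.
Adjusting over the population distribution of bowling type: 0.333·(0.615−0.558) + 0.333·(0.593−0.460) + 0.333·(0.352−0.239) = +0.101.

+0.10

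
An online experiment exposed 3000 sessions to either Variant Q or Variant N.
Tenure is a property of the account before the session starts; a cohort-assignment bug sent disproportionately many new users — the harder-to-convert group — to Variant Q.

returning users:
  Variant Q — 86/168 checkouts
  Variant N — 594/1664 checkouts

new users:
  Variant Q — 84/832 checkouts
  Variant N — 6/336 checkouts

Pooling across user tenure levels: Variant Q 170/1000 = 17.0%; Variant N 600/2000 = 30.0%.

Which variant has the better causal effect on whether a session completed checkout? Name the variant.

Variant Q

The stratified and pooled comparisons disagree (Variant Q wins within each user tenure; Variant N wins overall), so the answer turns on the causal role of user tenure.
The imbalance in user tenure arose from how sessions were allocated, not from anything the variant did; and user tenure independently affects the outcome. The pooled gap is confounded — condition on user tenure.
Within each level — returning users: 51.2% vs 35.7%; new users: 10.1% vs 1.8% — Variant Q is higher every time.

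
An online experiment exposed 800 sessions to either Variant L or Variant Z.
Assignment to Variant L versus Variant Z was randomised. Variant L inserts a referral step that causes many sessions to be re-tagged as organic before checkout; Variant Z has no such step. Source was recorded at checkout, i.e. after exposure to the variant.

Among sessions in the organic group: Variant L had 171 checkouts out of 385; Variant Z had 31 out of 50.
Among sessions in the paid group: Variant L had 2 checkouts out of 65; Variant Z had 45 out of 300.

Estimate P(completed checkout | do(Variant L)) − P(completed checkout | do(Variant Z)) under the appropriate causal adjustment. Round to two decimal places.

+0.17

Within every traffic source level Variant Z has the higher rate, yet pooled Variant L does — Simpson's reversal.
Stratifying would compare variants among sessions the variants themselves sorted into traffic source groups — a form of selection on an intermediate. The unconditioned pooled rates give the total causal effect.
The causal difference is the pooled difference: 0.384 − 0.217 = +0.167.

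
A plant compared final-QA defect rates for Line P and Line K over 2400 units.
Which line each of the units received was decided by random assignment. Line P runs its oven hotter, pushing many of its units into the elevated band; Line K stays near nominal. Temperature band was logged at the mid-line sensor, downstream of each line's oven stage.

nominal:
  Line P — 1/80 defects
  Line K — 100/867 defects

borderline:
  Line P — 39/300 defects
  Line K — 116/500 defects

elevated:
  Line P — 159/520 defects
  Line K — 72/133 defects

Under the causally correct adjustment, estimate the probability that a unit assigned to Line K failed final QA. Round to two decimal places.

0.19

In-process temperature band here is a post-treatment variable shaped by the line; conditioning on it would introduce bias rather than remove it. The overall comparison is the causal one.
So P(outcome | do(Line K)) is just the pooled rate for Line K: 288/1500 = 0.192.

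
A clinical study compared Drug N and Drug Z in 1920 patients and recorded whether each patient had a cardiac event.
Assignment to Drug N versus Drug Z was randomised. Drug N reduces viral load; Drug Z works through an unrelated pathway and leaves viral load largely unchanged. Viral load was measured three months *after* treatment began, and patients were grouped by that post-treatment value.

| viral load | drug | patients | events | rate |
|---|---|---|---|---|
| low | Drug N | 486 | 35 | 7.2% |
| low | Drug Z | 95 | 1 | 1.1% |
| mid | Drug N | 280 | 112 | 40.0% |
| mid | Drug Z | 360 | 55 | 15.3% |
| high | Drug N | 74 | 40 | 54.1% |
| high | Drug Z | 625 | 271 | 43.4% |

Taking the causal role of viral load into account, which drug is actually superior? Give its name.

The viral load-specific comparison favours Drug Z throughout, but the pooled figures favour Drug N. The question is whether to condition on viral load.
Because the drug influences viral load, viral load is a post-treatment mediator, not a confounder. Stratifying on it would bias the estimate; the causal effect is the crude pooled difference.
Pooled: Drug N 22.3% vs Drug Z 30.3%; Drug N is lower overall.

Drug N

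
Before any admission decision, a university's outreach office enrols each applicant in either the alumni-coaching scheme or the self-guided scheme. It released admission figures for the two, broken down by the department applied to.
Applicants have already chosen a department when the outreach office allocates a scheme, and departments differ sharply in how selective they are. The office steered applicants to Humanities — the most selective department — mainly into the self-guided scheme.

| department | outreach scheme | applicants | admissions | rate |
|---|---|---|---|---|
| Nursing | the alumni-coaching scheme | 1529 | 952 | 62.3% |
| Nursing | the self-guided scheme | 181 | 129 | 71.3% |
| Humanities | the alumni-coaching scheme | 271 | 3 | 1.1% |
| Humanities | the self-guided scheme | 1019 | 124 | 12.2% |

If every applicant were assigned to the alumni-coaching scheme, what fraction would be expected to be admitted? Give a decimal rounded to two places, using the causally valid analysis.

Within every department level the self-guided scheme has the higher rate, yet pooled the alumni-coaching scheme does — Simpson's reversal.
Department is set before the outreach scheme has any effect — it is not caused by the outreach scheme — and it independently drives the outcome. That makes it a confounder, so the causal comparison is within department levels.
Standardising the alumni-coaching scheme to the population department mix: 0.570·952/1529 + 0.430·3/271 = 0.360.

0.36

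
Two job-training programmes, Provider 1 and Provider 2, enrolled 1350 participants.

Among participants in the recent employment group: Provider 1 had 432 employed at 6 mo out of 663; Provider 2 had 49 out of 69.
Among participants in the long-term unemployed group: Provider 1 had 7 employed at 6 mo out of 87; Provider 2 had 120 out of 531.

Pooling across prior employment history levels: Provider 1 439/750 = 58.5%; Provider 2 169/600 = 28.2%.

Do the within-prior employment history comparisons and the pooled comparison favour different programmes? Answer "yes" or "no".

Within each prior employment history level (recent employment 65.2% vs 71.0%; long-term unemployed 8.0% vs 22.6%), Provider 2 has the higher rate every time. Pooled: 58.5% vs 28.2% — Provider 1 has the higher rate overall. The two comparisons disagree.

yes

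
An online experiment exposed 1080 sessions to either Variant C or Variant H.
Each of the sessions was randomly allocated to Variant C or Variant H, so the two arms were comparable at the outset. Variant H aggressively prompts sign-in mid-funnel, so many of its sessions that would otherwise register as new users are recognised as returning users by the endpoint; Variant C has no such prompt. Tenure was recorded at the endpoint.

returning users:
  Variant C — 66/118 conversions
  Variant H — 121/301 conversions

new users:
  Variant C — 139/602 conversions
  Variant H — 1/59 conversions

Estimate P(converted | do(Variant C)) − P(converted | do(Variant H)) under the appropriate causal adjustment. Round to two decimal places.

-0.05

The user tenure-specific comparison favours Variant C throughout, but the pooled figures favour Variant H. The question is whether to condition on user tenure.
User tenure here is a post-treatment variable shaped by the variant; conditioning on it would introduce bias rather than remove it. The overall comparison is the causal one.
The causal difference is the pooled difference: 0.285 − 0.339 = -0.054.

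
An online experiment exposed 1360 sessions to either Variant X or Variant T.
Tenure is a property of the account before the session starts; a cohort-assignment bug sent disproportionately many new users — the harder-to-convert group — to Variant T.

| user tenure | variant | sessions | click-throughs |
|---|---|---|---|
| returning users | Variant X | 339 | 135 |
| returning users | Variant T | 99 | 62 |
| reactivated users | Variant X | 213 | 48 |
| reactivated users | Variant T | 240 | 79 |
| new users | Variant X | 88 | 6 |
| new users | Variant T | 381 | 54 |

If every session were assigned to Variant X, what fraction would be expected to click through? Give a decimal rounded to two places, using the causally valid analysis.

Since user tenure is a pre-existing factor (not a product of the variant) and it affects the outcome on its own, it is a confounder. The stratified rates, not the pooled rate, identify the causal effect.
Standardising Variant X to the population user tenure mix: 0.322·135/339 + 0.333·48/213 + 0.345·6/88 = 0.227.

0.23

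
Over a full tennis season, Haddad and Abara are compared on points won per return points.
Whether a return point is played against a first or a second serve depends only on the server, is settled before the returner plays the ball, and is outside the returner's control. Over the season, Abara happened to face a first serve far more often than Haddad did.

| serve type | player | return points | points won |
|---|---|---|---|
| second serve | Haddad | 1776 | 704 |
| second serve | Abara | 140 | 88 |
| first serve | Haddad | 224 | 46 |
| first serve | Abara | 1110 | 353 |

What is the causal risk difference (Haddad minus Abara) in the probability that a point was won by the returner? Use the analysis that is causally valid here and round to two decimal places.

The serve type-specific comparison favours Abara throughout, but the pooled figures favour Haddad. The question is whether to condition on serve type.
Since serve type is a pre-existing factor (not a product of the player) and it affects the outcome on its own, it is a confounder. The stratified rates, not the pooled rate, identify the causal effect.
Adjusting over the population distribution of serve type: 0.590·(0.396−0.629) + 0.410·(0.205−0.318) = -0.183.

-0.18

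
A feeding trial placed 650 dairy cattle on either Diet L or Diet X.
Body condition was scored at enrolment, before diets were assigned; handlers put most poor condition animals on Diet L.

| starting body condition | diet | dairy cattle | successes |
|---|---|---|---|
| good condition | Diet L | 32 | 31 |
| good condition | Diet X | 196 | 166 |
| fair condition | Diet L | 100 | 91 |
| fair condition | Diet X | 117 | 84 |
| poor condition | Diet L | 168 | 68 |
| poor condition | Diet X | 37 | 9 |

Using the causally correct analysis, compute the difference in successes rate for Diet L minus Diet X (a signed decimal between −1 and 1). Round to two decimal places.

The starting body condition-specific comparison favours Diet L throughout, but the pooled figures favour Diet X. The question is whether to condition on starting body condition.
Since starting body condition is a pre-existing factor (not a product of the diet) and it affects the outcome on its own, it is a confounder. The stratified rates, not the pooled rate, identify the causal effect.
Adjusting over the population distribution of starting body condition: 0.351·(0.969−0.847) + 0.334·(0.910−0.718) + 0.315·(0.405−0.243) = +0.158.

+0.16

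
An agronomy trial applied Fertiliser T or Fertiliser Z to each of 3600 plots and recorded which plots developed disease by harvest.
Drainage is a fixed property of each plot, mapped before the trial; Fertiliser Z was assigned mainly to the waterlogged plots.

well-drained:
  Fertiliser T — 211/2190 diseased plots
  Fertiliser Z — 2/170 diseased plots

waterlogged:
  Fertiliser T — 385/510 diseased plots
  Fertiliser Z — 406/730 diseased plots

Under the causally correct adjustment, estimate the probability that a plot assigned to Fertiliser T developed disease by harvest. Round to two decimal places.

Field drainage satisfies the back-door criterion: it is not a descendant of the fertiliser, and it blocks the spurious path from fertiliser to outcome. Adjusting for it (i.e., using the within-field drainage rates) gives the causal effect.
Standardising Fertiliser T to the population field drainage mix: 0.656·211/2190 + 0.344·385/510 = 0.323.

0.32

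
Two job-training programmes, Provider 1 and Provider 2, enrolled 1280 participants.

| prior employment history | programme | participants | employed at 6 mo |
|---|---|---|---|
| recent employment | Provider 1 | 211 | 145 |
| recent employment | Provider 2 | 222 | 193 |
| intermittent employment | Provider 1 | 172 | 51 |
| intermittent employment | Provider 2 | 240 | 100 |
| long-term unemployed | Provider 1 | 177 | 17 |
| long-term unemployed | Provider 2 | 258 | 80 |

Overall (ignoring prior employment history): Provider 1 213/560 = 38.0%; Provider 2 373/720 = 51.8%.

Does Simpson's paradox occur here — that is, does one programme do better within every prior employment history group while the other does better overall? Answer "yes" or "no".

no

Within each prior employment history level (recent employment 68.7% vs 86.9%; intermittent employment 29.7% vs 41.7%; long-term unemployed 9.6% vs 31.0%), Provider 2 has the higher rate every time. Pooled: 38.0% vs 51.8% — Provider 2 has the higher rate overall. They agree.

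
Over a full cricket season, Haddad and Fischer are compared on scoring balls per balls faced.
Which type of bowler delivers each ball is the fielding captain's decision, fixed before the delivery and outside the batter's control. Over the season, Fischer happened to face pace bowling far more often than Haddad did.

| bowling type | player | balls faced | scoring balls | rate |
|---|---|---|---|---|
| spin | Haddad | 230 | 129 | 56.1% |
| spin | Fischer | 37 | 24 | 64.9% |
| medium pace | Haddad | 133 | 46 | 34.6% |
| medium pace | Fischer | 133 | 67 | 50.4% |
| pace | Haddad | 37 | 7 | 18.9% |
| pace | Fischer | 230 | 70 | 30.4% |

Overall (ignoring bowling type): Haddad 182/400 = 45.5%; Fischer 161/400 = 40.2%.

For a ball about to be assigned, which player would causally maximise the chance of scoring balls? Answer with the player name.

Bowling type differs across players for reasons unrelated to any effect of the player itself, and it separately predicts the outcome — a classic confounder. We must compare within bowling type levels.
Within each level — spin: 56.1% vs 64.9%; medium pace: 34.6% vs 50.4%; pace: 18.9% vs 30.4% — Fischer is higher every time.

Fischer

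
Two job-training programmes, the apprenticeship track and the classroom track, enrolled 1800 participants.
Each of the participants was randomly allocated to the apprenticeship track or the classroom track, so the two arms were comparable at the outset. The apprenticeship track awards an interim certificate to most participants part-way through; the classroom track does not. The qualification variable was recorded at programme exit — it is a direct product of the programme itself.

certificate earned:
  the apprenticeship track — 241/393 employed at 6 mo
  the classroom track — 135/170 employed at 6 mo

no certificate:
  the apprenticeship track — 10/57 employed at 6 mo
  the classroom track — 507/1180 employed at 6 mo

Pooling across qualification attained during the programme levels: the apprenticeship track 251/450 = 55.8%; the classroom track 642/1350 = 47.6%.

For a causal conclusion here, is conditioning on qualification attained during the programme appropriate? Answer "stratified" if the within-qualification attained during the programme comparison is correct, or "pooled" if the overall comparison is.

Stratifying would compare programmes among participants the programmes themselves sorted into qualification attained during the programme groups — a form of selection on an intermediate. The unconditioned pooled rates give the total causal effect.
Pooled: the apprenticeship track 55.8% vs the classroom track 47.6%; the apprenticeship track is higher overall.

pooled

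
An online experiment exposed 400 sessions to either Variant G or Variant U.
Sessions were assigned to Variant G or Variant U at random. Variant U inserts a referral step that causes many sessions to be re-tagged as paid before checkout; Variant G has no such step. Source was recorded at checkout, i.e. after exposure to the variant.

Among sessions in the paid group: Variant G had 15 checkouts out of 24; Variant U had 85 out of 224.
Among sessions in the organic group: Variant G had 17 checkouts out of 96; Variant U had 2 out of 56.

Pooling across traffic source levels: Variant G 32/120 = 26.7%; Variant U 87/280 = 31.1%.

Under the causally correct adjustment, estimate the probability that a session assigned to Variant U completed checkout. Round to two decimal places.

The traffic source-specific comparison favours Variant G throughout, but the pooled figures favour Variant U. The question is whether to condition on traffic source.
Traffic source here is a post-treatment variable shaped by the variant; conditioning on it would introduce bias rather than remove it. The overall comparison is the causal one.
So P(outcome | do(Variant U)) is just the pooled rate for Variant U: 87/280 = 0.311.

0.31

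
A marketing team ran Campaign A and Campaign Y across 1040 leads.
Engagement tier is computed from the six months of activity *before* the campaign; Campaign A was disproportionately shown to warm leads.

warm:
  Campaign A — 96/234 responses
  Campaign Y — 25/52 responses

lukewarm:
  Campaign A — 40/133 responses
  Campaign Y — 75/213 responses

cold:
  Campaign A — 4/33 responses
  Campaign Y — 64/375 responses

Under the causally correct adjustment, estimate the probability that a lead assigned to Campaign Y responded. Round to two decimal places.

0.32

The engagement tier-specific comparison favours Campaign Y throughout, but the pooled figures favour Campaign A. The question is whether to condition on engagement tier.
Engagement tier satisfies the back-door criterion: it is not a descendant of the campaign, and it blocks the spurious path from campaign to outcome. Adjusting for it (i.e., using the within-engagement tier rates) gives the causal effect.
Standardising Campaign Y to the population engagement tier mix: 0.275·25/52 + 0.333·75/213 + 0.392·64/375 = 0.316.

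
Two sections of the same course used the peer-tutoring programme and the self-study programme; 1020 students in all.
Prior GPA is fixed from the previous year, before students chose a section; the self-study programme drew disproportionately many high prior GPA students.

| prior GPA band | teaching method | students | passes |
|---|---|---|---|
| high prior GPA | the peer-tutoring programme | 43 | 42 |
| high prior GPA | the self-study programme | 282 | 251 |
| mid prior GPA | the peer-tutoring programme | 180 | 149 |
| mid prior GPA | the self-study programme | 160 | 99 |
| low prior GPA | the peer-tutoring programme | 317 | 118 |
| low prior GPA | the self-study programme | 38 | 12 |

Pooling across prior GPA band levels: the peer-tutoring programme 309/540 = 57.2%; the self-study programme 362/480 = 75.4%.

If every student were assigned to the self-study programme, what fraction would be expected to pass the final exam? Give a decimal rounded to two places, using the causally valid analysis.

Since prior GPA band is a pre-existing factor (not a product of the teaching method) and it affects the outcome on its own, it is a confounder. The stratified rates, not the pooled rate, identify the causal effect.
Standardising the self-study programme to the population prior GPA band mix: 0.319·251/282 + 0.333·99/160 + 0.348·12/38 = 0.600.

0.60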